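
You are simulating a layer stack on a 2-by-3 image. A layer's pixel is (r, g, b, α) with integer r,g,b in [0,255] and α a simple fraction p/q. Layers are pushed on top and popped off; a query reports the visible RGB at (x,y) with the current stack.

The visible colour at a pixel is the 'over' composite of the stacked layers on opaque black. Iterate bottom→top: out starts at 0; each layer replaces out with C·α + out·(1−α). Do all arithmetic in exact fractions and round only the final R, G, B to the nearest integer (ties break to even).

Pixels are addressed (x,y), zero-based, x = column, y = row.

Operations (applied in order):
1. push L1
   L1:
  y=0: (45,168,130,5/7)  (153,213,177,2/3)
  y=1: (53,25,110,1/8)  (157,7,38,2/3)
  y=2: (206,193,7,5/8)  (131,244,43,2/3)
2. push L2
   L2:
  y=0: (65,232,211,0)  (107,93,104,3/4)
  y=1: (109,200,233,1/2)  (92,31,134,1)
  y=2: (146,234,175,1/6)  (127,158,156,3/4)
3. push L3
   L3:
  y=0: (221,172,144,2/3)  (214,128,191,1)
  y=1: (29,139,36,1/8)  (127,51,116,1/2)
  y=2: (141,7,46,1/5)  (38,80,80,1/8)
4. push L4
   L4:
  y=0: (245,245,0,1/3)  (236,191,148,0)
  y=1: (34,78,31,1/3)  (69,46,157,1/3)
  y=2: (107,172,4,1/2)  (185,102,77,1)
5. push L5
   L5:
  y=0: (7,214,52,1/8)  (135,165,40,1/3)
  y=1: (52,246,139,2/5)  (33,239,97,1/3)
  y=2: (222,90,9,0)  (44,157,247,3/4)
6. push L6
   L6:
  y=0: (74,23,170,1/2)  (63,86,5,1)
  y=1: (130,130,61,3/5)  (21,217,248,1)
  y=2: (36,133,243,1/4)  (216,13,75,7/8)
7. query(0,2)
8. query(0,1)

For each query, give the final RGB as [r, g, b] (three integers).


at x=0,y=2 over L1,L2,L3,L4,L5,L6:
+L1 (α=5/8) → [515/4, 965/8, 35/8]
+L2 (α=1/6) → [1053/8, 6697/48, 525/16]
+L3 (α=1/5) → [267/2, 6781/60, 709/20]
+L4 (α=1/2) → [481/4, 17101/120, 789/40]
+L5 (α=0) → [481/4, 17101/120, 789/40]
+L6 (α=1/4) → [1587/16, 22421/160, 12087/160]
→ [99, 140, 76]

(0,1) stack=L1,L2,L3,L4,L5,L6; from [0,0,0]:
L1 α=1/8: [53/8, 25/8, 55/4]
L2 α=1/2: [925/16, 1625/16, 987/8]
L3 α=1/8: [6939/128, 13599/128, 7197/64]
L4 α=1/3: [9115/192, 6197/64, 8189/96]
L5 α=2/5: [15771/320, 50079/320, 3417/32]
L6 α=3/5: [78171/800, 112479/800, 1269/16]
→ [98, 141, 79]


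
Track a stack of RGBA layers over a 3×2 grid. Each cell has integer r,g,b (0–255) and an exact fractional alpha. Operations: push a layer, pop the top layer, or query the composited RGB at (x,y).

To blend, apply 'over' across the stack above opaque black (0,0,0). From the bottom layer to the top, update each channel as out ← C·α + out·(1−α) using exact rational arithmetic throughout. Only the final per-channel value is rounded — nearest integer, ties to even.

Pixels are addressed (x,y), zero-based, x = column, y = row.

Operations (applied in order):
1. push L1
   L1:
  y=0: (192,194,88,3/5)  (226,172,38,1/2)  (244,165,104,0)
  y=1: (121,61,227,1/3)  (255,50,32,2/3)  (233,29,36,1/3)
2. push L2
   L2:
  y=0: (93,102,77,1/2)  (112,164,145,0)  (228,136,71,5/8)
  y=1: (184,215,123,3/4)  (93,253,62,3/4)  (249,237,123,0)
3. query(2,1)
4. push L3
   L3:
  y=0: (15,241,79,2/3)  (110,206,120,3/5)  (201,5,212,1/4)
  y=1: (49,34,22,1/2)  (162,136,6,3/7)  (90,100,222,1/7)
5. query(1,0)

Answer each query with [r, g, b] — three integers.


(2,1) stack=L1,L2; from [0,0,0]:
L1 α=1/3: [233/3, 29/3, 12]
L2 α=0: [233/3, 29/3, 12]
→ [78, 10, 12]

at x=1,y=0 over L1,L2,L3:
+L1 (α=1/2) → [113, 86, 19]
+L2 (α=0) → [113, 86, 19]
+L3 (α=3/5) → [556/5, 158, 398/5]
rounded: [111, 158, 80]


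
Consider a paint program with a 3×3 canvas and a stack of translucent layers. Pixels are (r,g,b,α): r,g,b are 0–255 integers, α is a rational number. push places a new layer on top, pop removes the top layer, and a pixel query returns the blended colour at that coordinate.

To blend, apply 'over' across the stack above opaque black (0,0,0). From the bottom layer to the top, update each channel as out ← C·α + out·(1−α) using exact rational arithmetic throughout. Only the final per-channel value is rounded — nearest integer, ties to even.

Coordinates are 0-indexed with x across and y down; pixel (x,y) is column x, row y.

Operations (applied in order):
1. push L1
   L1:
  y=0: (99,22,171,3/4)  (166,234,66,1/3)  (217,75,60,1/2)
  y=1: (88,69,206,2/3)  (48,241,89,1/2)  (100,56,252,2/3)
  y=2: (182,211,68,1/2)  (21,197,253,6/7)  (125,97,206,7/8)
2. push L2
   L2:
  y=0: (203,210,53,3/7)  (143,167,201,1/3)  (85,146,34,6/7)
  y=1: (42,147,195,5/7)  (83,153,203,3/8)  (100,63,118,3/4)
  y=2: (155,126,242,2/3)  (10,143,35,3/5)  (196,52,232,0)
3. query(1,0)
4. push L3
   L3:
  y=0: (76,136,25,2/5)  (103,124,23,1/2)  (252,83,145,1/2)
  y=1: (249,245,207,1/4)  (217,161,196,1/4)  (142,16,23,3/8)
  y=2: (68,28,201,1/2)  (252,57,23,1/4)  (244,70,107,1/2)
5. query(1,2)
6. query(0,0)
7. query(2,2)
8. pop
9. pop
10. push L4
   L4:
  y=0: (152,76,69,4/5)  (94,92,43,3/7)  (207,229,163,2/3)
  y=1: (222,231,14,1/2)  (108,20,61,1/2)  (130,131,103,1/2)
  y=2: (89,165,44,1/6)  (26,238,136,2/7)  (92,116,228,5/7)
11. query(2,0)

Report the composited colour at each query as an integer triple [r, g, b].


at x=1,y=0 over L1,L2:
after L1 α=1/3: [166/3, 78, 22]
after L2 α=1/3: [761/9, 323/3, 245/3]
rounded: [85, 108, 82]

(1,2) stack=L1,L2,L3; from [0,0,0]:
after L1 α=6/7: [18, 1182/7, 1518/7]
after L2 α=3/5: [66/5, 5367/35, 3771/35]
after L3 α=1/4: [729/10, 4524/35, 6059/70]
= [73, 129, 87]

at x=0,y=0 over L1,L2,L3:
+L1 (α=3/4) → [297/4, 33/2, 513/4]
+L2 (α=3/7) → [906/7, 696/7, 96]
+L3 (α=2/5) → [3782/35, 3992/35, 338/5]
→ [108, 114, 68]

at x=2,y=2 over L1,L2,L3:
after L1 α=7/8: [875/8, 679/8, 721/4]
after L2 α=0: [875/8, 679/8, 721/4]
after L3 α=1/2: [2827/16, 1239/16, 1149/8]
→ [177, 77, 144]

query (2,0) [L1,L4] — begin 0,0,0
+L1 (α=1/2) → [217/2, 75/2, 30]
+L4 (α=2/3) → [1045/6, 991/6, 356/3]
= [174, 165, 119]


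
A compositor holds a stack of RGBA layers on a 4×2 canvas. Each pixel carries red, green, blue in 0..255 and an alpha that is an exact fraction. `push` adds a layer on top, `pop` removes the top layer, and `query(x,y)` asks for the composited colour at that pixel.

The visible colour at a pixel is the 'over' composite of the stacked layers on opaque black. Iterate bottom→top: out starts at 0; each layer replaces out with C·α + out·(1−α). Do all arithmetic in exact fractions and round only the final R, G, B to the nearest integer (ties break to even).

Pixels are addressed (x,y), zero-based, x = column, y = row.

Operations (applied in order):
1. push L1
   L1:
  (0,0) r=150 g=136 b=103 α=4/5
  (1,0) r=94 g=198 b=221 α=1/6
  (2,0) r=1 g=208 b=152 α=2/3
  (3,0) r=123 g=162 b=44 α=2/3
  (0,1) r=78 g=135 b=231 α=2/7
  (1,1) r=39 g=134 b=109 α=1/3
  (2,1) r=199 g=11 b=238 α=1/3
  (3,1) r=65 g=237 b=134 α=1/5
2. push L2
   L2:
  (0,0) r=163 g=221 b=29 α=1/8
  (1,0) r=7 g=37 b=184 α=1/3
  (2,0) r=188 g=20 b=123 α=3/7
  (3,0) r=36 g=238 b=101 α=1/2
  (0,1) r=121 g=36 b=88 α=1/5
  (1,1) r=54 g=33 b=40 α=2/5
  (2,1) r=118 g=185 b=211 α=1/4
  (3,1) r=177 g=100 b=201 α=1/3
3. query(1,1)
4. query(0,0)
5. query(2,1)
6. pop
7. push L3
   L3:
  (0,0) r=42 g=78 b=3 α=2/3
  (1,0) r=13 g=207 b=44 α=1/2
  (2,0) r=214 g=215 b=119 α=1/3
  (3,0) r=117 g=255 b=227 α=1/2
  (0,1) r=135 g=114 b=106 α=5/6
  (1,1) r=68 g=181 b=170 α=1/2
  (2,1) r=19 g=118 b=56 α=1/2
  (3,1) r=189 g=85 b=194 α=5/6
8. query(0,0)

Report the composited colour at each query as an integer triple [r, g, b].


(1,1) stack=L1,L2; from [0,0,0]:
after L1 α=1/3: [13, 134/3, 109/3]
after L2 α=2/5: [147/5, 40, 189/5]
rounded: [29, 40, 38]

(0,0) stack=L1,L2; from [0,0,0]:
+L1 (α=4/5) → [120, 544/5, 412/5]
+L2 (α=1/8) → [1003/8, 4913/40, 3029/40]
= [125, 123, 76]

(2,1) stack=L1,L2; from [0,0,0]:
+L1 (α=1/3) → [199/3, 11/3, 238/3]
+L2 (α=1/4) → [317/4, 49, 449/4]
rounded: [79, 49, 112]

at x=0,y=0 over L1,L3:
L1 α=4/5: [120, 544/5, 412/5]
L3 α=2/3: [68, 1324/15, 442/15]
→ [68, 88, 29]


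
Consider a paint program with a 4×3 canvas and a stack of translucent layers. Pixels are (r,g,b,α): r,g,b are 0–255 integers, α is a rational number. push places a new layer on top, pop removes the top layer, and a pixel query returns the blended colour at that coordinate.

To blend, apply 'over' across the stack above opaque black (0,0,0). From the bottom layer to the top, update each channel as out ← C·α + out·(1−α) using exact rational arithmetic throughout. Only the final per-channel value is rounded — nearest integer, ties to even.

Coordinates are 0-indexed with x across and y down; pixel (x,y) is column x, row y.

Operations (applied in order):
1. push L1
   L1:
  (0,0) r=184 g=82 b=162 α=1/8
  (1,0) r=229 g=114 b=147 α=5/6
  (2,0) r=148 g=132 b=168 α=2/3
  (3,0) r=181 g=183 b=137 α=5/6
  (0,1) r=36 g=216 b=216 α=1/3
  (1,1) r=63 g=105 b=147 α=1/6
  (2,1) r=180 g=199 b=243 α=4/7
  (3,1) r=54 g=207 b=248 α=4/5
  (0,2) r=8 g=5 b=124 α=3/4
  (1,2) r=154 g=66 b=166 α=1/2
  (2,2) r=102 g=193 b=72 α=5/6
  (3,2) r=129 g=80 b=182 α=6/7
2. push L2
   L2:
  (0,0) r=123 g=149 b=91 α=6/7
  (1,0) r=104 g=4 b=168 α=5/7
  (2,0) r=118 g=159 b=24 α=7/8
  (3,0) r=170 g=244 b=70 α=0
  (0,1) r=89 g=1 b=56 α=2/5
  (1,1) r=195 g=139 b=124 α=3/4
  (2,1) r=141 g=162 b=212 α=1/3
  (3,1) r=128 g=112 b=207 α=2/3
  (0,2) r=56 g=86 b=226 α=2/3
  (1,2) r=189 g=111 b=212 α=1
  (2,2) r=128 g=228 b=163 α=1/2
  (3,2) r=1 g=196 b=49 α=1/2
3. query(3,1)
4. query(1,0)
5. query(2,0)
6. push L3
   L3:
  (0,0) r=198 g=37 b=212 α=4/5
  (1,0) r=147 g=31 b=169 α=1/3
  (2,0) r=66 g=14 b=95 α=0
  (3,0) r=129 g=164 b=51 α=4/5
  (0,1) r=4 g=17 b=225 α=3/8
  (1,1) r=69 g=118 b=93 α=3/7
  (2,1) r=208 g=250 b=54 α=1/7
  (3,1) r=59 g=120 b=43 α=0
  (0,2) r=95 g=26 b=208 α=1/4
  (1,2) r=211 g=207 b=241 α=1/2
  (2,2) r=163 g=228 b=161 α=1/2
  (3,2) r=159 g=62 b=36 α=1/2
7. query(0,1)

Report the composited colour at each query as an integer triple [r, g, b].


(3,1) stack=L1,L2; from [0,0,0]:
+L1 (α=4/5) → [216/5, 828/5, 992/5]
+L2 (α=2/3) → [1496/15, 1948/15, 3062/15]
= [100, 130, 204]

query (1,0) [L1,L2] — begin 0,0,0
L1 α=5/6: [1145/6, 95, 245/2]
L2 α=5/7: [2705/21, 30, 155]
rounded: [129, 30, 155]

(2,0) stack=L1,L2; from [0,0,0]:
+L1 (α=2/3) → [296/3, 88, 112]
+L2 (α=7/8) → [1387/12, 1201/8, 35]
→ [116, 150, 35]

(0,1) stack=L1,L2,L3; from [0,0,0]:
L1 α=1/3: [12, 72, 72]
L2 α=2/5: [214/5, 218/5, 328/5]
L3 α=3/8: [113/4, 269/8, 1003/8]
rounded: [28, 34, 125]


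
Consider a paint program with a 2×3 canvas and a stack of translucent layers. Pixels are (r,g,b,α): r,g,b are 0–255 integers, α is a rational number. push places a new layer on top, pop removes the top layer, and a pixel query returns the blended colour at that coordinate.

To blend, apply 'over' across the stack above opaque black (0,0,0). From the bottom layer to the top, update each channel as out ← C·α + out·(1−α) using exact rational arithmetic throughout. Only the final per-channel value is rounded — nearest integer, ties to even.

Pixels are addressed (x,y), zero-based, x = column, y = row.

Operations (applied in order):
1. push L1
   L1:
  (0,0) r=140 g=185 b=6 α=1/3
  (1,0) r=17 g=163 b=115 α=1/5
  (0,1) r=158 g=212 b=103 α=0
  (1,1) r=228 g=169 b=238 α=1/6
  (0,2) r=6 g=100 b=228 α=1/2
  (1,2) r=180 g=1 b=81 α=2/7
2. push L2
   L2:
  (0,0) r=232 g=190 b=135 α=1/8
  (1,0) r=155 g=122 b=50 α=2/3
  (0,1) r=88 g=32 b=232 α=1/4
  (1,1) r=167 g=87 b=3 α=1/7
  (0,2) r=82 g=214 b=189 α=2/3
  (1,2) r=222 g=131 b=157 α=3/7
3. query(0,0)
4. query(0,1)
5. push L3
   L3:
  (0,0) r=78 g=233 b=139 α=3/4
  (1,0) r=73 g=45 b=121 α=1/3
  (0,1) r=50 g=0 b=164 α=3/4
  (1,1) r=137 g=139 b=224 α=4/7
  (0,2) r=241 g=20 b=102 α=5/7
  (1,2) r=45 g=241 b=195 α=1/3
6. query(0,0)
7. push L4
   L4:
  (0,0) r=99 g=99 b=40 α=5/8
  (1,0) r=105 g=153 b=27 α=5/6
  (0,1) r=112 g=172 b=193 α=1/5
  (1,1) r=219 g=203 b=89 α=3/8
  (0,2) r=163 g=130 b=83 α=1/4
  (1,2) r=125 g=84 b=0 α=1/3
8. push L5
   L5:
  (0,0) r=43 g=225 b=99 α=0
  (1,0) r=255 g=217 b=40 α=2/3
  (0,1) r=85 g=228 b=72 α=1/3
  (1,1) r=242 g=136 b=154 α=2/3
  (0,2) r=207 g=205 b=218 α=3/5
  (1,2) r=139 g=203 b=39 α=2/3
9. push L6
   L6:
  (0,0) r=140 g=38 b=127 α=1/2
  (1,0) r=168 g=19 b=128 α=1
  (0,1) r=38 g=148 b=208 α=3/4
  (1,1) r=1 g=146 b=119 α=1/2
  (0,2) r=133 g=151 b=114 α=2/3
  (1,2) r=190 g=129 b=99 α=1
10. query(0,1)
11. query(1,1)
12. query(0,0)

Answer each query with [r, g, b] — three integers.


at x=0,y=0 over L1,L2:
+L1 (α=1/3) → [140/3, 185/3, 2]
+L2 (α=1/8) → [419/6, 1865/24, 149/8]
= [70, 78, 19]

(0,1) stack=L1,L2; from [0,0,0]:
+L1 (α=0) → [0, 0, 0]
+L2 (α=1/4) → [22, 8, 58]
= [22, 8, 58]

at x=0,y=0 over L1,L2,L3:
+L1 (α=1/3) → [140/3, 185/3, 2]
+L2 (α=1/8) → [419/6, 1865/24, 149/8]
+L3 (α=3/4) → [1823/24, 18641/96, 3485/32]
rounded: [76, 194, 109]

query (0,1) [L1,L2,L3,L4,L5,L6] — begin 0,0,0
+L1 (α=0) → [0, 0, 0]
+L2 (α=1/4) → [22, 8, 58]
+L3 (α=3/4) → [43, 2, 275/2]
+L4 (α=1/5) → [284/5, 36, 743/5]
+L5 (α=1/3) → [331/5, 100, 1846/15]
+L6 (α=3/4) → [901/20, 136, 5603/30]
→ [45, 136, 187]

at x=1,y=1 over L1,L2,L3,L4,L5,L6:
after L1 α=1/6: [38, 169/6, 119/3]
after L2 α=1/7: [395/7, 256/7, 241/7]
after L3 α=4/7: [5021/49, 4660/49, 6995/49]
after L4 α=3/8: [28649/196, 53141/392, 24029/196]
after L5 α=2/3: [41171/196, 53255/392, 84397/588]
after L6 α=1/2: [41367/392, 110487/784, 154369/1176]
= [106, 141, 131]

query (0,0) [L1,L2,L3,L4,L5,L6] — begin 0,0,0
after L1 α=1/3: [140/3, 185/3, 2]
after L2 α=1/8: [419/6, 1865/24, 149/8]
after L3 α=3/4: [1823/24, 18641/96, 3485/32]
after L4 α=5/8: [5783/64, 34481/256, 16855/256]
after L5 α=0: [5783/64, 34481/256, 16855/256]
after L6 α=1/2: [14743/128, 44209/512, 49367/512]
→ [115, 86, 96]


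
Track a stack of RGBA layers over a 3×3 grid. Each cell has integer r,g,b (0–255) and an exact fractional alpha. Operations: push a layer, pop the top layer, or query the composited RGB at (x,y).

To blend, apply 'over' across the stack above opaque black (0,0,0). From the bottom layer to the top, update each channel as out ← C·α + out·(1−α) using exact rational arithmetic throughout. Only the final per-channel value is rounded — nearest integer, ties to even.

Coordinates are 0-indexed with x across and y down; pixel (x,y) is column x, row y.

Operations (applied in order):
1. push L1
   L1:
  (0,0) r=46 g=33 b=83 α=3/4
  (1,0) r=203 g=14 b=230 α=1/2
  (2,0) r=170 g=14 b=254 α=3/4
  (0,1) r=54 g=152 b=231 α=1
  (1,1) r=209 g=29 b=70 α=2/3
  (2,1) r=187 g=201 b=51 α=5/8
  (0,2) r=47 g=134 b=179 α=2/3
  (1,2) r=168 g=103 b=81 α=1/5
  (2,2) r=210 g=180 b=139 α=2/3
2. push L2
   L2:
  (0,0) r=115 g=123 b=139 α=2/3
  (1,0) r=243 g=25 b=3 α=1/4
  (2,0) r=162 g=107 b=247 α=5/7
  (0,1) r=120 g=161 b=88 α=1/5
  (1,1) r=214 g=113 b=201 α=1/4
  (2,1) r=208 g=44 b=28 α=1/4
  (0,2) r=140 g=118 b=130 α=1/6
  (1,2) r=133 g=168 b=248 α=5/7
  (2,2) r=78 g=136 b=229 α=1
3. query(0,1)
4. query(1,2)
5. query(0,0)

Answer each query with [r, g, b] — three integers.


at x=0,y=1 over L1,L2:
L1 α=1: [54, 152, 231]
L2 α=1/5: [336/5, 769/5, 1012/5]
rounded: [67, 154, 202]

query (1,2) [L1,L2] — begin 0,0,0
after L1 α=1/5: [168/5, 103/5, 81/5]
after L2 α=5/7: [523/5, 4406/35, 6362/35]
→ [105, 126, 182]

(0,0) stack=L1,L2; from [0,0,0]:
after L1 α=3/4: [69/2, 99/4, 249/4]
after L2 α=2/3: [529/6, 361/4, 1361/12]
→ [88, 90, 113]


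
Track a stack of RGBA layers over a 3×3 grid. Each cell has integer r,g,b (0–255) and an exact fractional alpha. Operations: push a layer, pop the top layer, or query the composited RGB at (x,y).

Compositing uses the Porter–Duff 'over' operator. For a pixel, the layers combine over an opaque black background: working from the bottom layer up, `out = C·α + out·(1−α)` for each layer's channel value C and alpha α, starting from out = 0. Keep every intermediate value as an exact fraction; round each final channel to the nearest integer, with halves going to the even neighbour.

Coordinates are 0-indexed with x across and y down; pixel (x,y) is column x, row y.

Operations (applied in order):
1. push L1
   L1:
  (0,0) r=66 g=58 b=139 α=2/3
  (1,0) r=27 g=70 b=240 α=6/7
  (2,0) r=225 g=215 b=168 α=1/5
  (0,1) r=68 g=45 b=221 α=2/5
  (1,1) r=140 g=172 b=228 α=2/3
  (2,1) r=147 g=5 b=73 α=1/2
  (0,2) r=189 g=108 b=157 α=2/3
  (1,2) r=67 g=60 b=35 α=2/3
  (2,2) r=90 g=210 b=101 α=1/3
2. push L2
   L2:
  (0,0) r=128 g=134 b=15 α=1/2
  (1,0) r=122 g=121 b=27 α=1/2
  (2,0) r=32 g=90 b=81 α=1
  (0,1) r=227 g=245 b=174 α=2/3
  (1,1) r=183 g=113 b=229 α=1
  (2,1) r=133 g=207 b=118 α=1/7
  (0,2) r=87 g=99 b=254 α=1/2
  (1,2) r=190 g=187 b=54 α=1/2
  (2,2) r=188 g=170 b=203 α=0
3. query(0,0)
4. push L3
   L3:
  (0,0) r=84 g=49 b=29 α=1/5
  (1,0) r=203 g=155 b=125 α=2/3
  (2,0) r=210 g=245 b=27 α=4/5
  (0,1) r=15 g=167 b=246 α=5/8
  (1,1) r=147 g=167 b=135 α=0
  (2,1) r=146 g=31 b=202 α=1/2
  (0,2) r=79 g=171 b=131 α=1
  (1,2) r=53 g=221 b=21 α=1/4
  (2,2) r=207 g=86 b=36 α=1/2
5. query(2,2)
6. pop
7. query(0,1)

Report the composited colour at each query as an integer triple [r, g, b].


at x=0,y=0 over L1,L2:
L1 α=2/3: [44, 116/3, 278/3]
L2 α=1/2: [86, 259/3, 323/6]
= [86, 86, 54]

at x=2,y=2 over L1,L2,L3:
L1 α=1/3: [30, 70, 101/3]
L2 α=0: [30, 70, 101/3]
L3 α=1/2: [237/2, 78, 209/6]
rounded: [118, 78, 35]

(0,1) stack=L1,L2; from [0,0,0]:
after L1 α=2/5: [136/5, 18, 442/5]
after L2 α=2/3: [802/5, 508/3, 2182/15]
→ [160, 169, 145]


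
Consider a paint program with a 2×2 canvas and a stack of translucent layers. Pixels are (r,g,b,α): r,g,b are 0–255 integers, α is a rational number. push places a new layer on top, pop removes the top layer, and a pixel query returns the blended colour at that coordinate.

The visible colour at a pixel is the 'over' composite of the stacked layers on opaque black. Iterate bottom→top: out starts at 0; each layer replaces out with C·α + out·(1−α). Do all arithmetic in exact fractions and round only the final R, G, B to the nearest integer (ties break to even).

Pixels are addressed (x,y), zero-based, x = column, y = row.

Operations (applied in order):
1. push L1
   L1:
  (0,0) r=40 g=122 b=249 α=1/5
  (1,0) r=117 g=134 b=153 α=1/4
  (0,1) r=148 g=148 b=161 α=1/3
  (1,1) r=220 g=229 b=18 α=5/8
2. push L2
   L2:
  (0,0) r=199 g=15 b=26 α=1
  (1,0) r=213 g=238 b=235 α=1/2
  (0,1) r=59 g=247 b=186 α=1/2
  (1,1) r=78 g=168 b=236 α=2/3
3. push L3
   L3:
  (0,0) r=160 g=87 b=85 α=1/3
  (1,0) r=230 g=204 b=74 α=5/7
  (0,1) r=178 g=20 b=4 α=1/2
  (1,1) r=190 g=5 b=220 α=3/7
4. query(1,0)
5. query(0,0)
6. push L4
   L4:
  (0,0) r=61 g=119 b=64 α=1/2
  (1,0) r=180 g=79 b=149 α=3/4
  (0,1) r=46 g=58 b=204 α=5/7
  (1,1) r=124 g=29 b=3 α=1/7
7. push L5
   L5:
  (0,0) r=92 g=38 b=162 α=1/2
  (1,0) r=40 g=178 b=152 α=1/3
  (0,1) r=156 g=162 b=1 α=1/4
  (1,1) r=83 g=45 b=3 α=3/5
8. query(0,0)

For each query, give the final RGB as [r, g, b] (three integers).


at x=1,y=0 over L1,L2,L3:
L1 α=1/4: [117/4, 67/2, 153/4]
L2 α=1/2: [969/8, 543/4, 1093/8]
L3 α=5/7: [5569/28, 369/2, 2573/28]
→ [199, 184, 92]

(0,0) stack=L1,L2,L3; from [0,0,0]:
after L1 α=1/5: [8, 122/5, 249/5]
after L2 α=1: [199, 15, 26]
after L3 α=1/3: [186, 39, 137/3]
= [186, 39, 46]

at x=0,y=0 over L1,L2,L3,L4,L5:
L1 α=1/5: [8, 122/5, 249/5]
L2 α=1: [199, 15, 26]
L3 α=1/3: [186, 39, 137/3]
L4 α=1/2: [247/2, 79, 329/6]
L5 α=1/2: [431/4, 117/2, 1301/12]
= [108, 58, 108]


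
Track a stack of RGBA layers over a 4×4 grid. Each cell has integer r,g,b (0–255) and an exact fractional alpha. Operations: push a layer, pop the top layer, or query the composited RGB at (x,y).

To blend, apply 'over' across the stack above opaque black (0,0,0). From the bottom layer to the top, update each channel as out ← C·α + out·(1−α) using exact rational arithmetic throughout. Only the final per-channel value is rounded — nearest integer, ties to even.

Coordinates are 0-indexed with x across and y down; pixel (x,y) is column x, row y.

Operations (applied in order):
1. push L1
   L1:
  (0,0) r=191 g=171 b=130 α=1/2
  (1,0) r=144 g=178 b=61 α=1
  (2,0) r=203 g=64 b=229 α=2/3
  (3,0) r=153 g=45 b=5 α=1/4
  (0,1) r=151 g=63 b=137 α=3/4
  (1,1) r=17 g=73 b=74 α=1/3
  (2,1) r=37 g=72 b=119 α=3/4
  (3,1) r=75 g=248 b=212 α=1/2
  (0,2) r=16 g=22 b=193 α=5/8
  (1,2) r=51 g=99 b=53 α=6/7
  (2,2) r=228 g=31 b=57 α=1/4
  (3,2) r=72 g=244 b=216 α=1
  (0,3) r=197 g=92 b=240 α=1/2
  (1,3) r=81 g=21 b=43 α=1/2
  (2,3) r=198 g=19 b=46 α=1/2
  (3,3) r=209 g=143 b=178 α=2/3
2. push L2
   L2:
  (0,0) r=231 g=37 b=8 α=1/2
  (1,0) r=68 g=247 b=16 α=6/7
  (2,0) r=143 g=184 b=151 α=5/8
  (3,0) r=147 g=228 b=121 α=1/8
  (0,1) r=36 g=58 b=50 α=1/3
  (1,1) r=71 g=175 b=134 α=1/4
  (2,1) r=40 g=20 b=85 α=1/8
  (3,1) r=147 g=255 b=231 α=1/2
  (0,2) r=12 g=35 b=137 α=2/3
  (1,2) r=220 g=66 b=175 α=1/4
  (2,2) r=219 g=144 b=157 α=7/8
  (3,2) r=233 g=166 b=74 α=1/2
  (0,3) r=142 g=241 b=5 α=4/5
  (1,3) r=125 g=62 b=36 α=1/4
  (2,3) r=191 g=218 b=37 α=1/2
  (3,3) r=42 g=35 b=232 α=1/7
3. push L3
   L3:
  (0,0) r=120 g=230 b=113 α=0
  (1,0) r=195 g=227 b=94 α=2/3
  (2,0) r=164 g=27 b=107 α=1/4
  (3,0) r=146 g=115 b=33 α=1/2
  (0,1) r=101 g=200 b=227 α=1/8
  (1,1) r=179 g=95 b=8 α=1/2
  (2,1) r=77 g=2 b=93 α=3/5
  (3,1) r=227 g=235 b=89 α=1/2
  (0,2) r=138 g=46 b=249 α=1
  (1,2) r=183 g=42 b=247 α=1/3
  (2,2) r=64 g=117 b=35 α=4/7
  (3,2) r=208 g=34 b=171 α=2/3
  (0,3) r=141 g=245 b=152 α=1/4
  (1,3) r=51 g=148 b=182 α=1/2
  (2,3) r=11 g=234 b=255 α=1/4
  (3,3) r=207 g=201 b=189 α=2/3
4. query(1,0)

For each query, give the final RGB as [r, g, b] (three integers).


query (1,0) [L1,L2,L3] — begin 0,0,0
L1 α=1: [144, 178, 61]
L2 α=6/7: [552/7, 1660/7, 157/7]
L3 α=2/3: [1094/7, 4838/21, 491/7]
rounded: [156, 230, 70]


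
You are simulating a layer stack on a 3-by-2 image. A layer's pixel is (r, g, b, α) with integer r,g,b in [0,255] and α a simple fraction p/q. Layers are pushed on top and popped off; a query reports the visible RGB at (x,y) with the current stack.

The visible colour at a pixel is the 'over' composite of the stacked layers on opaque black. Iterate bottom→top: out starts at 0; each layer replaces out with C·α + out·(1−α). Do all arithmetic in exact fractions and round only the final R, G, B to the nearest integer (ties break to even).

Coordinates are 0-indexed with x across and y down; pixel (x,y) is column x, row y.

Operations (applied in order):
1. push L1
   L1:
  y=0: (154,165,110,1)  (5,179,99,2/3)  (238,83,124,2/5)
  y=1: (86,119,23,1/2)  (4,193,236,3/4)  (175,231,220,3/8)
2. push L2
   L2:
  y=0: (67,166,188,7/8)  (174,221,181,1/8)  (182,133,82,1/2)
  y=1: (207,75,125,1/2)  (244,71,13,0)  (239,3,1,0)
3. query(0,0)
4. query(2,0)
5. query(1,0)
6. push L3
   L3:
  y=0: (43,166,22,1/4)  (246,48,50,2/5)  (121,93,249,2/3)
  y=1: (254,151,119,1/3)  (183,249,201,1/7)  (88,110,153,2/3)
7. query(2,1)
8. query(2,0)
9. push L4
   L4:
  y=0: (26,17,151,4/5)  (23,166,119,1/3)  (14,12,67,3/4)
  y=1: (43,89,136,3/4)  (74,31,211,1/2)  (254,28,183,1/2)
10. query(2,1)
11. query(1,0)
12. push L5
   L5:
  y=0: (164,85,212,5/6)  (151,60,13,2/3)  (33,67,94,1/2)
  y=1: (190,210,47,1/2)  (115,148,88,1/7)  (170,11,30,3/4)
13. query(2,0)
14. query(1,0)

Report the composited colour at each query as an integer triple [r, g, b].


(0,0) stack=L1,L2; from [0,0,0]:
+L1 (α=1) → [154, 165, 110]
+L2 (α=7/8) → [623/8, 1327/8, 713/4]
rounded: [78, 166, 178]

query (2,0) [L1,L2] — begin 0,0,0
L1 α=2/5: [476/5, 166/5, 248/5]
L2 α=1/2: [693/5, 831/10, 329/5]
rounded: [139, 83, 66]

at x=1,y=0 over L1,L2:
L1 α=2/3: [10/3, 358/3, 66]
L2 α=1/8: [74/3, 3169/24, 643/8]
rounded: [25, 132, 80]

query (2,1) [L1,L2,L3] — begin 0,0,0
+L1 (α=3/8) → [525/8, 693/8, 165/2]
+L2 (α=0) → [525/8, 693/8, 165/2]
+L3 (α=2/3) → [1933/24, 2453/24, 259/2]
rounded: [81, 102, 130]

query (2,0) [L1,L2,L3] — begin 0,0,0
L1 α=2/5: [476/5, 166/5, 248/5]
L2 α=1/2: [693/5, 831/10, 329/5]
L3 α=2/3: [1903/15, 897/10, 2819/15]
→ [127, 90, 188]

at x=2,y=1 over L1,L2,L3,L4:
+L1 (α=3/8) → [525/8, 693/8, 165/2]
+L2 (α=0) → [525/8, 693/8, 165/2]
+L3 (α=2/3) → [1933/24, 2453/24, 259/2]
+L4 (α=1/2) → [8029/48, 3125/48, 625/4]
rounded: [167, 65, 156]

(1,0) stack=L1,L2,L3,L4; from [0,0,0]:
+L1 (α=2/3) → [10/3, 358/3, 66]
+L2 (α=1/8) → [74/3, 3169/24, 643/8]
+L3 (α=2/5) → [566/5, 3937/40, 2729/40]
+L4 (α=1/3) → [1247/15, 2419/20, 1703/20]
→ [83, 121, 85]

query (2,0) [L1,L2,L3,L4,L5] — begin 0,0,0
after L1 α=2/5: [476/5, 166/5, 248/5]
after L2 α=1/2: [693/5, 831/10, 329/5]
after L3 α=2/3: [1903/15, 897/10, 2819/15]
after L4 α=3/4: [2533/60, 1257/40, 2917/30]
after L5 α=1/2: [4513/120, 3937/80, 5737/60]
= [38, 49, 96]

(1,0) stack=L1,L2,L3,L4,L5; from [0,0,0]:
after L1 α=2/3: [10/3, 358/3, 66]
after L2 α=1/8: [74/3, 3169/24, 643/8]
after L3 α=2/5: [566/5, 3937/40, 2729/40]
after L4 α=1/3: [1247/15, 2419/20, 1703/20]
after L5 α=2/3: [5777/45, 4819/60, 741/20]
→ [128, 80, 37]


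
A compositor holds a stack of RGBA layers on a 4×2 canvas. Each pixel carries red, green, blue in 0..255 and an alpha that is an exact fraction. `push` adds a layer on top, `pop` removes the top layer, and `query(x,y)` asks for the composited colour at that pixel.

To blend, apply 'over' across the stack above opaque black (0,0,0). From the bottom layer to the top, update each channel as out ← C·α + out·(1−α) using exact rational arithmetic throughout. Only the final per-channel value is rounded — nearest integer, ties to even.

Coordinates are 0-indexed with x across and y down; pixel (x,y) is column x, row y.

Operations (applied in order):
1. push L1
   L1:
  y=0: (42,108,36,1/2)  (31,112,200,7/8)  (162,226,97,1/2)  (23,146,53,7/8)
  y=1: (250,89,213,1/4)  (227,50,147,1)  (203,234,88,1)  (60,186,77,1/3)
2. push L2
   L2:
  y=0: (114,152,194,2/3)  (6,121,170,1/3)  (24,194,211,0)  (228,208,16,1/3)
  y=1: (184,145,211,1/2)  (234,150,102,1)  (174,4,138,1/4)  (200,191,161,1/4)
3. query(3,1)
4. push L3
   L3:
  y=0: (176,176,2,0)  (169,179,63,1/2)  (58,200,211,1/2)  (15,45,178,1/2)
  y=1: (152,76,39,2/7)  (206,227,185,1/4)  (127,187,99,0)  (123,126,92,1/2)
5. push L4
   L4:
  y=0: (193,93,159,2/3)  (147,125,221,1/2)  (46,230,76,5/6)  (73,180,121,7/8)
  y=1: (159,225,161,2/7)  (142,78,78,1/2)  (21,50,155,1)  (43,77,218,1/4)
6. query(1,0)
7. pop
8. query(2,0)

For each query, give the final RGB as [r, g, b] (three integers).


(3,1) stack=L1,L2; from [0,0,0]:
after L1 α=1/3: [20, 62, 77/3]
after L2 α=1/4: [65, 377/4, 119/2]
→ [65, 94, 60]

query (1,0) [L1,L2,L3,L4] — begin 0,0,0
after L1 α=7/8: [217/8, 98, 175]
after L2 α=1/3: [241/12, 317/3, 520/3]
after L3 α=1/2: [2269/24, 427/3, 709/6]
after L4 α=1/2: [5797/48, 401/3, 2035/12]
→ [121, 134, 170]

(2,0) stack=L1,L2,L3; from [0,0,0]:
+L1 (α=1/2) → [81, 113, 97/2]
+L2 (α=0) → [81, 113, 97/2]
+L3 (α=1/2) → [139/2, 313/2, 519/4]
rounded: [70, 156, 130]


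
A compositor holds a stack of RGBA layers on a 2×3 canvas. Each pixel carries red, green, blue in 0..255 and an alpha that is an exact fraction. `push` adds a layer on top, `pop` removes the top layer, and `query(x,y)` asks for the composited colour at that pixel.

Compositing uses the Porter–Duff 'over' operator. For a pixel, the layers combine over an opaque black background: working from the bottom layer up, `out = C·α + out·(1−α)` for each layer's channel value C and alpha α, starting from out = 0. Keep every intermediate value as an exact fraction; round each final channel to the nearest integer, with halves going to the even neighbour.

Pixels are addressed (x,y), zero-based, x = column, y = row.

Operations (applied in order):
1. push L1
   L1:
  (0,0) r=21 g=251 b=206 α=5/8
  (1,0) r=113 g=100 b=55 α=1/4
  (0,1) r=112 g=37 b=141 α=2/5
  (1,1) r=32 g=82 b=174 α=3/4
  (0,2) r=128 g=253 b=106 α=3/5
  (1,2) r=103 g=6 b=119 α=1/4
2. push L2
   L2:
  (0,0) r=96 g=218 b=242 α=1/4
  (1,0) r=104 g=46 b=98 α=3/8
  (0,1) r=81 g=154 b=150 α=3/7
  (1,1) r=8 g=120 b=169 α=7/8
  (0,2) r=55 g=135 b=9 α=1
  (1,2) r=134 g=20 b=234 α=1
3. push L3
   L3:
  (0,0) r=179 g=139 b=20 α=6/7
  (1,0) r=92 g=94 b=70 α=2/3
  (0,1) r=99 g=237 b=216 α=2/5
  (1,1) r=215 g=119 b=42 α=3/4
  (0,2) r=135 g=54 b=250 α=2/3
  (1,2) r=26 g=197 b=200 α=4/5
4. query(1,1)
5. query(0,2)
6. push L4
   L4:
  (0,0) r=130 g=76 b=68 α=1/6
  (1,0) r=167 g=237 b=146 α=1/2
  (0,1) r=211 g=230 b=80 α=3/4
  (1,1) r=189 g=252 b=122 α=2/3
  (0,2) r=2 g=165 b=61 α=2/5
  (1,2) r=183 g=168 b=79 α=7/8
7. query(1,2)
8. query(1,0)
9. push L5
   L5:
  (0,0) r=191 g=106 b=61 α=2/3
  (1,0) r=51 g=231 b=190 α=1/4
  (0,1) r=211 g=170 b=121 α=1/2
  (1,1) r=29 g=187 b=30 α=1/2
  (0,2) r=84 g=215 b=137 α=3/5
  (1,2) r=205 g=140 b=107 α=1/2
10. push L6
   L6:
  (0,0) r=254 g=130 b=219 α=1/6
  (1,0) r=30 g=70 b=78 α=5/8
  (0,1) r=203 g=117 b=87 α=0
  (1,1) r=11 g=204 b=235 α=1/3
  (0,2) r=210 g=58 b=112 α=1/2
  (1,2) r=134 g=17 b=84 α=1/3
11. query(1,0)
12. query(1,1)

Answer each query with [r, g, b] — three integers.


query (1,1) [L1,L2,L3] — begin 0,0,0
+L1 (α=3/4) → [24, 123/2, 261/2]
+L2 (α=7/8) → [10, 1803/16, 2627/16]
+L3 (α=3/4) → [655/4, 7515/64, 4643/64]
= [164, 117, 73]

at x=0,y=2 over L1,L2,L3:
L1 α=3/5: [384/5, 759/5, 318/5]
L2 α=1: [55, 135, 9]
L3 α=2/3: [325/3, 81, 509/3]
→ [108, 81, 170]

(1,2) stack=L1,L2,L3,L4; from [0,0,0]:
L1 α=1/4: [103/4, 3/2, 119/4]
L2 α=1: [134, 20, 234]
L3 α=4/5: [238/5, 808/5, 1034/5]
L4 α=7/8: [6643/40, 836/5, 3799/40]
= [166, 167, 95]

at x=1,y=0 over L1,L2,L3,L4:
L1 α=1/4: [113/4, 25, 55/4]
L2 α=3/8: [1813/32, 263/8, 1451/32]
L3 α=2/3: [2567/32, 589/8, 1977/32]
L4 α=1/2: [7911/64, 2485/16, 6649/64]
rounded: [124, 155, 104]

at x=1,y=0 over L1,L2,L3,L4,L5,L6:
+L1 (α=1/4) → [113/4, 25, 55/4]
+L2 (α=3/8) → [1813/32, 263/8, 1451/32]
+L3 (α=2/3) → [2567/32, 589/8, 1977/32]
+L4 (α=1/2) → [7911/64, 2485/16, 6649/64]
+L5 (α=1/4) → [26997/256, 11151/64, 32107/256]
+L6 (α=5/8) → [119391/2048, 55853/512, 196161/2048]
→ [58, 109, 96]

(1,1) stack=L1,L2,L3,L4,L5,L6; from [0,0,0]:
after L1 α=3/4: [24, 123/2, 261/2]
after L2 α=7/8: [10, 1803/16, 2627/16]
after L3 α=3/4: [655/4, 7515/64, 4643/64]
after L4 α=2/3: [2167/12, 13257/64, 6753/64]
after L5 α=1/2: [2515/24, 25225/128, 8673/128]
after L6 α=1/3: [2647/36, 38281/192, 23713/192]
= [74, 199, 124]


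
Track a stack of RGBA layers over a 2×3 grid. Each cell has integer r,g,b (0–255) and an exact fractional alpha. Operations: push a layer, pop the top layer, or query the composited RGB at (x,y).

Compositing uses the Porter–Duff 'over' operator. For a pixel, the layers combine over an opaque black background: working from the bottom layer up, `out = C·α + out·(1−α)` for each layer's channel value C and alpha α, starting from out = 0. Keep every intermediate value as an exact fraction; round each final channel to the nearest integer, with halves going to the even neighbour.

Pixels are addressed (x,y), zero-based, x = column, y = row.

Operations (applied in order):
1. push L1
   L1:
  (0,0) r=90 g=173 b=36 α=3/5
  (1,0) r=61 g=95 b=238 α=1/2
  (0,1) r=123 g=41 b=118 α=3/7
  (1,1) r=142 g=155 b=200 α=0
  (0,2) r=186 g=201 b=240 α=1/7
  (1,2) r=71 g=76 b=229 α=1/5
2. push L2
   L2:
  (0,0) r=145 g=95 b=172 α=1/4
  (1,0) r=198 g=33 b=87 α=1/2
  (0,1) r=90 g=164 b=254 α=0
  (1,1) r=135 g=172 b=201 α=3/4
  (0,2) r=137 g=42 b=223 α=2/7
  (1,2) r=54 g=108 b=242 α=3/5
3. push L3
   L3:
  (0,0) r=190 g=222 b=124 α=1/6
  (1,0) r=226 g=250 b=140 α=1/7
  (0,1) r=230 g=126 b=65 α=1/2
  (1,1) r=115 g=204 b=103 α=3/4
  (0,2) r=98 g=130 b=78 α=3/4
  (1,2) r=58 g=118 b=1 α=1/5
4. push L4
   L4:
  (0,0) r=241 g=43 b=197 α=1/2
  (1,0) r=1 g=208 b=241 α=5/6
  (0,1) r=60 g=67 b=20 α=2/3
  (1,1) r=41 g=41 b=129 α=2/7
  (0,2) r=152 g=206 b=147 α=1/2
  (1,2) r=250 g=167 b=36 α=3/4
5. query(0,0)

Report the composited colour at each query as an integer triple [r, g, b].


query (0,0) [L1,L2,L3,L4] — begin 0,0,0
L1 α=3/5: [54, 519/5, 108/5]
L2 α=1/4: [307/4, 508/5, 296/5]
L3 α=1/6: [765/8, 365/3, 70]
L4 α=1/2: [2693/16, 247/3, 267/2]
= [168, 82, 134]


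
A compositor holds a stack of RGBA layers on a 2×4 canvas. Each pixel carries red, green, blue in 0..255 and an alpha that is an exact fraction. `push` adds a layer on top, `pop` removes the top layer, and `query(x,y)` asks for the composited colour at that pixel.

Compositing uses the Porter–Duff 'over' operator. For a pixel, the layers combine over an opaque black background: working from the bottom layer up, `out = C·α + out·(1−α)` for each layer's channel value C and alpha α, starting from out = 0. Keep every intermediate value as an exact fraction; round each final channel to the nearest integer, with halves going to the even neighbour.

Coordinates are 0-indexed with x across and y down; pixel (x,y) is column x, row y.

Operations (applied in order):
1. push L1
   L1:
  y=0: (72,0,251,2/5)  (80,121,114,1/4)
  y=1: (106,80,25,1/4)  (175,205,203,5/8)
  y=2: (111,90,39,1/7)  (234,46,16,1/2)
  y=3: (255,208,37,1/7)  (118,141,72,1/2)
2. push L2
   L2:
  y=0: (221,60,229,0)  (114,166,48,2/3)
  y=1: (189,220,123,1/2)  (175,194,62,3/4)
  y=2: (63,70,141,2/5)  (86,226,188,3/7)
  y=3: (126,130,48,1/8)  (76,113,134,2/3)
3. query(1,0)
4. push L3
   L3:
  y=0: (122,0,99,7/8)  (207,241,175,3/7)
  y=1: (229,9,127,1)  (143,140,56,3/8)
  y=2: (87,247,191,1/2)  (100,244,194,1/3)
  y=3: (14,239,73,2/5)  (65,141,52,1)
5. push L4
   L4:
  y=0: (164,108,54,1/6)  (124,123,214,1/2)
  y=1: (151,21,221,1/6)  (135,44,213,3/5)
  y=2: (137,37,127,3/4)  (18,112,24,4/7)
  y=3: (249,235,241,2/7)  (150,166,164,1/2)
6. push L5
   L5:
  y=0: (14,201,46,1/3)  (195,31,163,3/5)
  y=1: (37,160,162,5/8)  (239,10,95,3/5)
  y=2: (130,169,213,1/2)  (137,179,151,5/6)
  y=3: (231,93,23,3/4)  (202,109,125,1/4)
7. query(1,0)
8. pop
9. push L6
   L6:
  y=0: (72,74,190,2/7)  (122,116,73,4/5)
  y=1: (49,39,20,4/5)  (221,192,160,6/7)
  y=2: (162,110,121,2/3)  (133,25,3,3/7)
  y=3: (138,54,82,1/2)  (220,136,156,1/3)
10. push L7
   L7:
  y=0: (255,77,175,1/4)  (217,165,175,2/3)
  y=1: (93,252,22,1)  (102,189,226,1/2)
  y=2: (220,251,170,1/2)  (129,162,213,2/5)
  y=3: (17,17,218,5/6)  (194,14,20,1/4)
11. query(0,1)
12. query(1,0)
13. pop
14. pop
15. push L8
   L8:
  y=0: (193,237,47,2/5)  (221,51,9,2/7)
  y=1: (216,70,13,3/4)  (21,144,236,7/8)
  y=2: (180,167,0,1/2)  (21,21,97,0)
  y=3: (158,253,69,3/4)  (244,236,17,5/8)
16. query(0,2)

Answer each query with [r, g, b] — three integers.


at x=1,y=0 over L1,L2:
after L1 α=1/4: [20, 121/4, 57/2]
after L2 α=2/3: [248/3, 483/4, 83/2]
= [83, 121, 42]

(1,0) stack=L1,L2,L3,L4,L5; from [0,0,0]:
after L1 α=1/4: [20, 121/4, 57/2]
after L2 α=2/3: [248/3, 483/4, 83/2]
after L3 α=3/7: [2855/21, 1206/7, 691/7]
after L4 α=1/2: [5459/42, 2067/14, 2189/14]
after L5 α=3/5: [17744/105, 2718/35, 5612/35]
= [169, 78, 160]

at x=0,y=1 over L1,L2,L3,L4,L6,L7:
L1 α=1/4: [53/2, 20, 25/4]
L2 α=1/2: [431/4, 120, 517/8]
L3 α=1: [229, 9, 127]
L4 α=1/6: [216, 11, 428/3]
L6 α=4/5: [412/5, 167/5, 668/15]
L7 α=1: [93, 252, 22]
rounded: [93, 252, 22]

query (1,0) [L1,L2,L3,L4,L6,L7] — begin 0,0,0
+L1 (α=1/4) → [20, 121/4, 57/2]
+L2 (α=2/3) → [248/3, 483/4, 83/2]
+L3 (α=3/7) → [2855/21, 1206/7, 691/7]
+L4 (α=1/2) → [5459/42, 2067/14, 2189/14]
+L6 (α=4/5) → [5191/42, 8563/70, 6277/70]
+L7 (α=2/3) → [23419/126, 31663/210, 10259/70]
rounded: [186, 151, 147]

(0,2) stack=L1,L2,L3,L4,L8; from [0,0,0]:
after L1 α=1/7: [111/7, 90/7, 39/7]
after L2 α=2/5: [243/7, 250/7, 2091/35]
after L3 α=1/2: [426/7, 1979/14, 4388/35]
after L4 α=3/4: [3303/28, 3533/56, 17723/140]
after L8 α=1/2: [8343/56, 12885/112, 17723/280]
→ [149, 115, 63]


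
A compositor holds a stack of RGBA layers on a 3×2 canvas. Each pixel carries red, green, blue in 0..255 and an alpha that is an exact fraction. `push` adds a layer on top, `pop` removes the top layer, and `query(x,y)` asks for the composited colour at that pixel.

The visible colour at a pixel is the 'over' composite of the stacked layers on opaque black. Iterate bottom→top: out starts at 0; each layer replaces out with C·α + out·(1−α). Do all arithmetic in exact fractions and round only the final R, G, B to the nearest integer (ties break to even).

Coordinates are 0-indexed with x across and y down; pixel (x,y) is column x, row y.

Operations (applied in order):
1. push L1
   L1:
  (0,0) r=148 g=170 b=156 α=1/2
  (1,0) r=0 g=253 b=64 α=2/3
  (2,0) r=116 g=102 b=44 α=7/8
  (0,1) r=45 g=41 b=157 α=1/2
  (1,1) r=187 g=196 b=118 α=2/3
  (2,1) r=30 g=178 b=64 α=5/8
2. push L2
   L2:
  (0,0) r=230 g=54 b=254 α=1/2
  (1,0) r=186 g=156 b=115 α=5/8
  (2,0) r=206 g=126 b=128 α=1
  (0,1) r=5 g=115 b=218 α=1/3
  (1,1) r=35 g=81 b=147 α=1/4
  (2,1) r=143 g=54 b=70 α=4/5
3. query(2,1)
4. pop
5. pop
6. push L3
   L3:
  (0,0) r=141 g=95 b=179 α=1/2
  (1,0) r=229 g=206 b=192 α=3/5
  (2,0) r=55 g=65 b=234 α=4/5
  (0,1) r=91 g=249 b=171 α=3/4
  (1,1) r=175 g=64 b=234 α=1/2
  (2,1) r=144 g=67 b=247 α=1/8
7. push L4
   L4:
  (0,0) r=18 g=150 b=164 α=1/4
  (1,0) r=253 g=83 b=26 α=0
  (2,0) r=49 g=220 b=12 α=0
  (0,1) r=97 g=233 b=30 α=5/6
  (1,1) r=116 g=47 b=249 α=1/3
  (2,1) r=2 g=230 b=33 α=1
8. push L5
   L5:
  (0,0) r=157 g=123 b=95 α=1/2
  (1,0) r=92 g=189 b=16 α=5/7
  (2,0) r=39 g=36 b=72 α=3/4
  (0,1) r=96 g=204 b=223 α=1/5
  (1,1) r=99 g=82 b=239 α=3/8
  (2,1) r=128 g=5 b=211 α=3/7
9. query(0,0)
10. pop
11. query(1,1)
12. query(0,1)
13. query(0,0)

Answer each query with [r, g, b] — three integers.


query (2,1) [L1,L2] — begin 0,0,0
after L1 α=5/8: [75/4, 445/4, 40]
after L2 α=4/5: [2363/20, 1309/20, 64]
rounded: [118, 65, 64]

query (0,0) [L3,L4,L5] — begin 0,0,0
after L3 α=1/2: [141/2, 95/2, 179/2]
after L4 α=1/4: [459/8, 585/8, 865/8]
after L5 α=1/2: [1715/16, 1569/16, 1625/16]
= [107, 98, 102]

at x=1,y=1 over L3,L4:
+L3 (α=1/2) → [175/2, 32, 117]
+L4 (α=1/3) → [97, 37, 161]
rounded: [97, 37, 161]

at x=0,y=1 over L3,L4:
L3 α=3/4: [273/4, 747/4, 513/4]
L4 α=5/6: [2213/24, 5407/24, 371/8]
→ [92, 225, 46]

query (0,0) [L3,L4] — begin 0,0,0
L3 α=1/2: [141/2, 95/2, 179/2]
L4 α=1/4: [459/8, 585/8, 865/8]
= [57, 73, 108]


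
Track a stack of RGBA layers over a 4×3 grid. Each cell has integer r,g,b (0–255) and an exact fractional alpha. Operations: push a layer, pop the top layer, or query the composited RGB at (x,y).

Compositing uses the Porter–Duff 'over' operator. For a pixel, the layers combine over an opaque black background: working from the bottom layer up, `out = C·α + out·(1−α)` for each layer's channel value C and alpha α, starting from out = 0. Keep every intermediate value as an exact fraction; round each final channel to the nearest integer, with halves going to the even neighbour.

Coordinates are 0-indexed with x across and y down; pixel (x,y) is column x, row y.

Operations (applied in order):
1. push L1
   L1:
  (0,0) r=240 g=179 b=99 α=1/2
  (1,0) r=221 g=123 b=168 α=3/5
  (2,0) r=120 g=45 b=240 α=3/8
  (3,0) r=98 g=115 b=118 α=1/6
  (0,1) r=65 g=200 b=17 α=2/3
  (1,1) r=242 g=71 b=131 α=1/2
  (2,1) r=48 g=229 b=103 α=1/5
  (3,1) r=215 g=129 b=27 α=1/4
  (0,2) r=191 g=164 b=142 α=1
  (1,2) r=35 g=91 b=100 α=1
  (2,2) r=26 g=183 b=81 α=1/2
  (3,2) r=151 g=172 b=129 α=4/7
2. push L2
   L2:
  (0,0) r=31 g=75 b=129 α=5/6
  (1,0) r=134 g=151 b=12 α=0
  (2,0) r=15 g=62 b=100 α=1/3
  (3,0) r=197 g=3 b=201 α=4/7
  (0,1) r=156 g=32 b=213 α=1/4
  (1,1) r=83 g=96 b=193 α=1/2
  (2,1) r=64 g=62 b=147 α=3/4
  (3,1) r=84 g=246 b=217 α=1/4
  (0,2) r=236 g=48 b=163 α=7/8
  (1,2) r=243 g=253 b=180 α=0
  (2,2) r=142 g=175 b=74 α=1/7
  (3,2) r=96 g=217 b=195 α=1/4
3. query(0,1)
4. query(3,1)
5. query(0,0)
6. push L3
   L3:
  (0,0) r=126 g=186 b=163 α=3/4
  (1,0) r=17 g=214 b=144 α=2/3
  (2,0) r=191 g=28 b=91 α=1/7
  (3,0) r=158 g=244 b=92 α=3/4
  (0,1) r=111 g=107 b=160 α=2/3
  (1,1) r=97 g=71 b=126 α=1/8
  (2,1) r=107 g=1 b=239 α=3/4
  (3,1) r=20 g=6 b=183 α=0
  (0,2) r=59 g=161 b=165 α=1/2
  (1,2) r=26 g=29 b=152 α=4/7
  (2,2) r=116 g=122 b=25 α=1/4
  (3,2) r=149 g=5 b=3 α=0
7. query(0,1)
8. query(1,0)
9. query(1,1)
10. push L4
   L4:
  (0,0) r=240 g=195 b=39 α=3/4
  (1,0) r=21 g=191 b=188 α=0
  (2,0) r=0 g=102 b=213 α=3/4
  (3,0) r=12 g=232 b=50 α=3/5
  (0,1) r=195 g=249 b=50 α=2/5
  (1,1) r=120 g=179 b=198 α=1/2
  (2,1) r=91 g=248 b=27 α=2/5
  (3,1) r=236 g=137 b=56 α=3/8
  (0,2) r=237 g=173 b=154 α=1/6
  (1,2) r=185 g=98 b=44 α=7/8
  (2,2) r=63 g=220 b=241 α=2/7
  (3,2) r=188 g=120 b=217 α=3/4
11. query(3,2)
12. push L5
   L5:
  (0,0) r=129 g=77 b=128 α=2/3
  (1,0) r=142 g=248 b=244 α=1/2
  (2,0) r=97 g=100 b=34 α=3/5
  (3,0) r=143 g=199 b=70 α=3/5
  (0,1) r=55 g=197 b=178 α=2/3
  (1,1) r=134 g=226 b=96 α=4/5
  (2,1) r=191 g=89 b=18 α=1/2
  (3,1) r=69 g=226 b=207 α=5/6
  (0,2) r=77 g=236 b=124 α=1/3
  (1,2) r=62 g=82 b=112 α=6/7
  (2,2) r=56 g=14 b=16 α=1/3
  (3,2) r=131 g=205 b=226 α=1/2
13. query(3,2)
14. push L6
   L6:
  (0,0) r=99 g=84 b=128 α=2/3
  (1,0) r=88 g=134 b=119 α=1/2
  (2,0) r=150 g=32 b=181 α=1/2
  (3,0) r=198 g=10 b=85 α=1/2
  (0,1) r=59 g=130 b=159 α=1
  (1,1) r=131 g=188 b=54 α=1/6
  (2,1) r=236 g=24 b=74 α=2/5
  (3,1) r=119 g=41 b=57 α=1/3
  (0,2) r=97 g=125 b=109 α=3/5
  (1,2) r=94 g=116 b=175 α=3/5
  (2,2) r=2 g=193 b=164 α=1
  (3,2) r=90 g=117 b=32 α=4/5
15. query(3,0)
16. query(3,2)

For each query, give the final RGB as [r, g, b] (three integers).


at x=0,y=1 over L1,L2:
after L1 α=2/3: [130/3, 400/3, 34/3]
after L2 α=1/4: [143/2, 108, 247/4]
= [72, 108, 62]

at x=3,y=1 over L1,L2:
+L1 (α=1/4) → [215/4, 129/4, 27/4]
+L2 (α=1/4) → [981/16, 1371/16, 949/16]
= [61, 86, 59]

at x=0,y=0 over L1,L2:
+L1 (α=1/2) → [120, 179/2, 99/2]
+L2 (α=5/6) → [275/6, 929/12, 463/4]
rounded: [46, 77, 116]

at x=0,y=1 over L1,L2,L3:
+L1 (α=2/3) → [130/3, 400/3, 34/3]
+L2 (α=1/4) → [143/2, 108, 247/4]
+L3 (α=2/3) → [587/6, 322/3, 509/4]
→ [98, 107, 127]

query (1,0) [L1,L2,L3] — begin 0,0,0
L1 α=3/5: [663/5, 369/5, 504/5]
L2 α=0: [663/5, 369/5, 504/5]
L3 α=2/3: [833/15, 2509/15, 648/5]
= [56, 167, 130]

at x=1,y=1 over L1,L2,L3:
+L1 (α=1/2) → [121, 71/2, 131/2]
+L2 (α=1/2) → [102, 263/4, 517/4]
+L3 (α=1/8) → [811/8, 2125/32, 4123/32]
= [101, 66, 129]

query (3,2) [L1,L2,L3,L4] — begin 0,0,0
+L1 (α=4/7) → [604/7, 688/7, 516/7]
+L2 (α=1/4) → [621/7, 3583/28, 2913/28]
+L3 (α=0) → [621/7, 3583/28, 2913/28]
+L4 (α=3/4) → [4569/28, 13663/112, 21141/112]
rounded: [163, 122, 189]

(3,2) stack=L1,L2,L3,L4,L5; from [0,0,0]:
L1 α=4/7: [604/7, 688/7, 516/7]
L2 α=1/4: [621/7, 3583/28, 2913/28]
L3 α=0: [621/7, 3583/28, 2913/28]
L4 α=3/4: [4569/28, 13663/112, 21141/112]
L5 α=1/2: [8237/56, 36623/224, 46453/224]
→ [147, 163, 207]

at x=3,y=0 over L1,L2,L3,L4,L5,L6:
+L1 (α=1/6) → [49/3, 115/6, 59/3]
+L2 (α=4/7) → [837/7, 139/14, 863/7]
+L3 (α=3/4) → [4155/28, 10387/56, 2795/28]
+L4 (α=3/5) → [4659/70, 5975/28, 979/14]
+L5 (α=3/5) → [19674/175, 14333/70, 2449/35]
+L6 (α=1/2) → [27162/175, 15033/140, 2712/35]
= [155, 107, 77]

query (3,2) [L1,L2,L3,L4,L5,L6] — begin 0,0,0
L1 α=4/7: [604/7, 688/7, 516/7]
L2 α=1/4: [621/7, 3583/28, 2913/28]
L3 α=0: [621/7, 3583/28, 2913/28]
L4 α=3/4: [4569/28, 13663/112, 21141/112]
L5 α=1/2: [8237/56, 36623/224, 46453/224]
L6 α=4/5: [28397/280, 28291/224, 15025/224]
→ [101, 126, 67]
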